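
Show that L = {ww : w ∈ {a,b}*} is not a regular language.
Assume for contradiction that L is regular, and let p ≥ 1 be the pumping length given by the pumping lemma.
Choose s = a^p b a^p b. Then s ∈ L (take w = a^p b) and |s| = 2p + 2 ≥ p.
By the pumping lemma, s = xyz for some x, y, z with |xy| ≤ p, |y| ≥ 1, and xy^i z ∈ L for every i ≥ 0.
Since |xy| ≤ p and the first p symbols of s are all a's, y = a^k for some k with 1 ≤ k ≤ p.

Take i = 2: t = xy²z = a^(p + k) b a^p b.
Suppose t = uu for some string u. The string t contains exactly two b's and ends in b, so u contains exactly one b and ends in b; hence u = a^j b for some j, and uu = a^j b a^j b. Comparing with t = a^(p + k) b a^p b forces j = p + k (first block) and j = p (second block), which is impossible since k ≥ 1. So t ∉ L.

This contradicts the pumping lemma, which requires xy^i z ∈ L for all i ≥ 0.
Hence L = {ww : w ∈ {a,b}*} is not regular. ∎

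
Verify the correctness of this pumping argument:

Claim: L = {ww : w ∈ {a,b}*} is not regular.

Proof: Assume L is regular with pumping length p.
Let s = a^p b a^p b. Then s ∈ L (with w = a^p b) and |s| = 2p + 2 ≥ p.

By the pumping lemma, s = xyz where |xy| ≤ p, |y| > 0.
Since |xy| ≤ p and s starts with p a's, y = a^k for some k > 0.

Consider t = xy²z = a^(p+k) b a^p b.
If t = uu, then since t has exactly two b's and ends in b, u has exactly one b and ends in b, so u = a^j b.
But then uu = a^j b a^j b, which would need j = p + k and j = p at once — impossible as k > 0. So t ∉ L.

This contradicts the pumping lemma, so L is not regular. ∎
The proof is correct.

This proof is valid because:
1. s = a^p b a^p b is in L and is chosen in terms of p, so |s| ≥ p holds for every p
2. The decomposition analysis is correct: |xy| ≤ p forces y to lie inside the leading a's
3. The contradiction is valid: the argument shows a^(p+k) b a^p b cannot be split into two equal halves
4. The conclusion follows logically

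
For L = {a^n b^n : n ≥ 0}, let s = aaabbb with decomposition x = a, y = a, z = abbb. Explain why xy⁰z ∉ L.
xy⁰z = aabbb ∉ L

Pumping with i = 0 replaces y = a by y⁰ = ε:
- Original: s = xyz = aaabbb; aaabbb = a^3 b^3 has equal counts (3 = 3), so it is in L
- Pumped: xy⁰z = a · ε · abbb = aabbb
- aabbb has 2 a's and 3 b's; 2 ≠ 3, so it is not in L

The pumping lemma would require xy⁰z ∈ L, so this decomposition yields a contradiction.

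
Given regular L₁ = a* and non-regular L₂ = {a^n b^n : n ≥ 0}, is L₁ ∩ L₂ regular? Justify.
Yes — L₁ ∩ L₂ is regular.

A string of a* contains no b's, and the only string of {a^n b^n} with no b's is ε (n = 0). So L₁ ∩ L₂ = {ε}, a finite language, which is regular.

Note that the bare facts "L₁ regular, L₂ non-regular" do not settle the question by themselves: the closure of regular languages under ∪, ∩, complement and difference applies only when BOTH operands are regular. With a non-regular operand the result can come out regular or non-regular depending on the specific languages, so one has to work out L₁ ∩ L₂ for this particular pair, as above.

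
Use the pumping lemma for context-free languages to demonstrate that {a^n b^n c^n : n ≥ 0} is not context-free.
Assume for contradiction that L is context-free, and let p ≥ 1 be the pumping length given by the pumping lemma for CFLs.
Choose s = a^p b^p c^p. Then s ∈ L and |s| = 3p ≥ p.
By the CFL pumping lemma, s = uvxyz for some u, v, x, y, z with |vxy| ≤ p, |vy| ≥ 1, and uv^i xy^i z ∈ L for every i ≥ 0.

Because |vxy| ≤ p, the window vxy cannot contain both an a and a c: any substring of s containing both must include the entire block b^p plus at least one a and one c, so it has length ≥ p + 2 > p.
Hence at least one of the letters a, c does not occur in vy at all.

Take i = 0: the string uxz is obtained from s by deleting |vy| ≥ 1 symbols, so |uxz| = 3p − |vy| < 3p.
But the letter (a or c) that does not occur in vy still occurs exactly p times in uxz. Every string of L with exactly p copies of some letter is a^p b^p c^p, of length 3p. Since |uxz| < 3p, uxz ∉ L.

This contradicts the CFL pumping lemma, which requires uv^i xy^i z ∈ L for all i ≥ 0.
Hence L = {a^n b^n c^n : n ≥ 0} is not context-free. ∎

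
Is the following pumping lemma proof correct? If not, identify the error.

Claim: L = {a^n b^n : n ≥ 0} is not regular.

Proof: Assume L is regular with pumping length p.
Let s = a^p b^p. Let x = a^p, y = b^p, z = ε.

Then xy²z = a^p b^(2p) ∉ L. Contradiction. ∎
The proof is INCORRECT.

Error: The decomposition violates |xy| ≤ p.
With x = a^p and y = b^p, we have |xy| = 2p > p.
The pumping lemma requires |xy| ≤ p, so y must be within the first p characters.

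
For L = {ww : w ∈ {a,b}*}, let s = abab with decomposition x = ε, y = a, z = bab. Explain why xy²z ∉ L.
xy²z = aabab ∉ L

Pumping with i = 2 replaces y = a by y² = aa:
- Original: s = xyz = abab; abab splits into halves ab · ab, which are equal, so it is in L (w = ab)
- Pumped: xy²z = ε · aa · bab = aabab
- aabab has odd length 5, so it cannot be written as ww and is not in L

The pumping lemma would require xy²z ∈ L, so this decomposition yields a contradiction.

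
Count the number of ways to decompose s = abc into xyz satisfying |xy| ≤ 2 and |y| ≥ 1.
3

For s = 'abc' with pumping length p = 2:

Constraints: |xy| ≤ 2, |y| > 0

Valid decompositions (|xy| ≤ p, |y| ≥ 1):
  • x='', y='a', z='bc'
  • x='a', y='b', z='c'
  • x='', y='ab', z='c'

Total count: 3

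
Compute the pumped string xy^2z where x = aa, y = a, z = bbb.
aaaabbb

Given x = 'aa', y = 'a', z = 'bbb' and i = 2:

xy^2z = x + y·y·...·y (2 times) + z
       = 'aa' + 'a'^2 + 'bbb'
       = 'aa' + 'aa' + 'bbb'
       = 'aaaabbb'

The pumped string is 'aaaabbb' with length 7.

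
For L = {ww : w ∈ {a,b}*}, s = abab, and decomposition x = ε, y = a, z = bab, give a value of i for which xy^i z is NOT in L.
i = 2

xy²z = ε · aa · bab = aabab; aabab has odd length 5, so it cannot be written as ww and is not in L.
(Other choices also work, e.g. i = 0, 3; only i = 1 is guaranteed to stay in L since xy¹z = s.)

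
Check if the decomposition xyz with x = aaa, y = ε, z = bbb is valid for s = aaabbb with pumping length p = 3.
Violated: |y| > 0

The decomposition x = aaa, y = ε, z = bbb for s = aaabbb with p = 3
violates the constraint: |y| > 0

|y| = 0, but the pumping lemma requires |y| > 0 (y must be non-empty).

Pumping lemma constraints:
1. xyz = s (decomposition is valid)
2. |xy| ≤ p
3. |y| > 0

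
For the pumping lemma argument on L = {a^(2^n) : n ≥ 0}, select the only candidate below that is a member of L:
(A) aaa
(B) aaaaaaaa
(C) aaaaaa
(B) aaaaaaaa

The pumping lemma is applied to a string s that lies in L, so first check membership of each option:
- (A) aaa has length 3, strictly between 2^1 = 2 and 2^2 = 4, so it is not in L ✗
- (B) aaaaaaaa has length 8 = 2^3, so it is in L ✓
- (C) aaaaaa has length 6, strictly between 2^2 = 4 and 2^3 = 8, so it is not in L ✗

Only (B) aaaaaaaa is in L, so it is the only candidate that could play the role of s.
(In a complete proof one picks s in terms of the pumping length p so that |s| ≥ p is guaranteed; a fixed string like aaaaaaaa illustrates the shape of such an s.)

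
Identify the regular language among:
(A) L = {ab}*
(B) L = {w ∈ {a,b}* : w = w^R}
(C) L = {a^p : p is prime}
(A) {ab}*

(A) L = {ab}* is regular.

This can be recognized by a finite automaton (DFA/NFA).
Regular expressions like {ab}* define regular languages.

The other choices are not regular:
- {a^p : p is prime}: After pumping, the length becomes composite
- {w ∈ {a,b}* : w = w^R}: After pumping, the string is no longer symmetric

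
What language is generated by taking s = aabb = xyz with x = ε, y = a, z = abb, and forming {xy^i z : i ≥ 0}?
{xy^i z : i ≥ 0} = {a^(i+1) b^2 : i ≥ 0} = {abb, aabb, aaabb, ...}

With x = ε, y = a, z = abb: Starting with aabb and pumping the first 'a' (z = abb keeps the second 'a'), we get strings with i+1 a's followed by 2 b's for i = 0, 1, 2, ...; note bb is not produced because z always contributes one a.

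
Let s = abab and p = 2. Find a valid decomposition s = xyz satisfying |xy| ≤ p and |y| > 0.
x = '', y = 'ab', z = 'ab'

For s = abab and p = 2, one valid decomposition is:
- x = '' (length 0)
- y = 'ab' (length 2)
- z = 'ab' (length 2)

Verification:
- xyz = '' + 'ab' + 'ab' = abab ✓
- |xy| = 2 ≤ 2 ✓
- |y| = 2 > 0 ✓

All pumping lemma constraints are satisfied.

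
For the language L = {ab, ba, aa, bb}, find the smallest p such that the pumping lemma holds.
p = 3

For a finite language L, the pumping lemma holds vacuously if p > max|s| for s ∈ L.

The longest string in L = {ab, ba, aa, bb} has length 2.
If p = 3, then no string s ∈ L has |s| ≥ p, so the condition is vacuously true.

The minimum pumping length is p = 3.

Why no smaller p works: for any p ≤ 2, the longest string s ∈ L has |s| = 2 ≥ p, so it would
have to be pumpable; but pumping up (i = 2, 3, ...) produces ever longer strings, which cannot all lie in the
finite language L. So the pumping property fails for every p ≤ 2.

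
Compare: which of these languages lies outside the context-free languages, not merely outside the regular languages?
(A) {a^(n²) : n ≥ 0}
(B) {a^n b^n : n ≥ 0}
(A) {a^(n²) : n ≥ 0}

(A) {a^(n²) : n ≥ 0} requires the CFL pumping lemma.

- {a^n b^n : n ≥ 0} is context-free (but not regular)
  • Can be shown non-regular with the regular pumping lemma
  • After pumping, the number of a's and b's become unequal

- {a^(n²) : n ≥ 0} is NOT context-free
  • Requires the CFL pumping lemma to prove
  • Gaps between squares grow unboundedly

The CFL pumping lemma is "stronger" in that it can prove non-membership
in the larger class of context-free languages.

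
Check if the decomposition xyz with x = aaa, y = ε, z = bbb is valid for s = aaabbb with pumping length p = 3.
Violated: |y| > 0

The decomposition x = aaa, y = ε, z = bbb for s = aaabbb with p = 3
violates the constraint: |y| > 0

|y| = 0, but the pumping lemma requires |y| > 0 (y must be non-empty).

Pumping lemma constraints:
1. xyz = s (decomposition is valid)
2. |xy| ≤ p
3. |y| > 0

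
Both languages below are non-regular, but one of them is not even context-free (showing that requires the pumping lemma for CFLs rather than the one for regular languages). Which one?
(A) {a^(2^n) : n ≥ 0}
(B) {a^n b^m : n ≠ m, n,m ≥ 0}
(A) {a^(2^n) : n ≥ 0}

(A) {a^(2^n) : n ≥ 0} requires the CFL pumping lemma.

- {a^n b^m : n ≠ m, n,m ≥ 0} is context-free (but not regular)
  • Can be shown non-regular with the regular pumping lemma
  • After pumping a's, we can make n = m

- {a^(2^n) : n ≥ 0} is NOT context-free
  • Requires the CFL pumping lemma to prove
  • Gaps between powers of 2 grow exponentially

The CFL pumping lemma is "stronger" in that it can prove non-membership
in the larger class of context-free languages.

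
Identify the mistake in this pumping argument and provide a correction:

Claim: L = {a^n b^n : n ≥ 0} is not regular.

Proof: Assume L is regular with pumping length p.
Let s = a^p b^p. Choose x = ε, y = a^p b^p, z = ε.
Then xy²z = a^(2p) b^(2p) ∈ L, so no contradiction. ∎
Error: The decomposition violates |xy| ≤ p. With y = a^p b^p, |xy| = |y| = 2p > p. (The proof also miscomputes xy²z, which would be a^p b^p a^p b^p rather than a^(2p) b^(2p), and it wrongly treats one harmless decomposition as settling the matter — the prover does not get to choose the decomposition.)

Correction: The pumping lemma requires |xy| ≤ p, and the argument must handle every decomposition satisfying |xy| ≤ p, |y| ≥ 1. Since s starts with p a's, any such y consists only of a's, say y = a^k with k ≥ 1. Then xy²z = a^(p+k) b^p has unequal numbers of a's and b's, so xy²z ∉ L — the required contradiction.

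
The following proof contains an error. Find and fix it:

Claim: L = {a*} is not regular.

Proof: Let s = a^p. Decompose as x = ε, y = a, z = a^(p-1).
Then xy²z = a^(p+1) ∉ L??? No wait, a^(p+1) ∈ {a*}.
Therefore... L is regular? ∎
Error: The proof attempts to show a*  is not regular, but a* IS regular!

Correction: a* is a regular language (recognized by a simple DFA with one accepting state and self-loop on 'a'). The pumping lemma can only prove non-regularity, not regularity. For regular languages, pumping always works.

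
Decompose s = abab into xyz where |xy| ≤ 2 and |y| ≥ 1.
x = '', y = 'ab', z = 'ab'

For s = abab and p = 2, one valid decomposition is:
- x = '' (length 0)
- y = 'ab' (length 2)
- z = 'ab' (length 2)

Verification:
- xyz = '' + 'ab' + 'ab' = abab ✓
- |xy| = 2 ≤ 2 ✓
- |y| = 2 > 0 ✓

All pumping lemma constraints are satisfied.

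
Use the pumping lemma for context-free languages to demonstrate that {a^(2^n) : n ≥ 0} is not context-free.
Assume for contradiction that L is context-free, and let p ≥ 1 be the pumping length given by the pumping lemma for CFLs.
Choose s = a^(2^p). Then s ∈ L and |s| = 2^p ≥ p.
By the CFL pumping lemma, s = uvxyz for some u, v, x, y, z with |vxy| ≤ p, |vy| ≥ 1, and uv^i xy^i z ∈ L for every i ≥ 0.
All symbols are a's, so only lengths matter: let k = |vy|, with 1 ≤ k ≤ |vxy| ≤ p < 2^p.

Take i = 2: |uv²xy²z| = 2^p + k, and 2^p < 2^p + k < 2^p + 2^p = 2^(p+1).
So the length lies strictly between consecutive powers of two and is not a power of 2; uv²xy²z ∉ L.

This contradicts the CFL pumping lemma, which requires uv^i xy^i z ∈ L for all i ≥ 0.
Hence L = {a^(2^n) : n ≥ 0} is not context-free. ∎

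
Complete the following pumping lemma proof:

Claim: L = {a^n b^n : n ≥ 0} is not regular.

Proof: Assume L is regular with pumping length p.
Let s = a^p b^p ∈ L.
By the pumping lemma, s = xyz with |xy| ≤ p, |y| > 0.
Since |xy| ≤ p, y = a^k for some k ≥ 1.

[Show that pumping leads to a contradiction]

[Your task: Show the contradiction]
Consider xy²z = a^(p+k) b^p.

Since k ≥ 1, we have p + k > p.
So xy²z has more a's than b's: (p+k) a's vs p b's.
This means xy²z ∉ L because a^n b^n requires equal counts.

This contradicts the pumping lemma which states xy²z ∈ L.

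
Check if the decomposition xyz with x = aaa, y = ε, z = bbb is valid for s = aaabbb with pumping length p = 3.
Violated: |y| > 0

The decomposition x = aaa, y = ε, z = bbb for s = aaabbb with p = 3
violates the constraint: |y| > 0

|y| = 0, but the pumping lemma requires |y| > 0 (y must be non-empty).

Pumping lemma constraints:
1. xyz = s (decomposition is valid)
2. |xy| ≤ p
3. |y| > 0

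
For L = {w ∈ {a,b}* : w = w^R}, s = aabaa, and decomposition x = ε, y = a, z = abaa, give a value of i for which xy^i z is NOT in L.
i = 2

xy²z = ε · aa · abaa = aaabaa; aaabaa reversed is aabaaa ≠ aaabaa, so it is not a palindrome and is not in L.
(Other choices also work, e.g. i = 0, 3; only i = 1 is guaranteed to stay in L since xy¹z = s.)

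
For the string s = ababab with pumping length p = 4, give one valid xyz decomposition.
x = 'a', y = 'ba', z = 'bab'

For s = ababab and p = 4, one valid decomposition is:
- x = 'a' (length 1)
- y = 'ba' (length 2)
- z = 'bab' (length 3)

Verification:
- xyz = 'a' + 'ba' + 'bab' = ababab ✓
- |xy| = 3 ≤ 4 ✓
- |y| = 2 > 0 ✓

All pumping lemma constraints are satisfied.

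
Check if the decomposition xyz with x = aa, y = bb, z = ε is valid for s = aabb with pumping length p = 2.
Violated: |xy| ≤ p

The decomposition x = aa, y = bb, z = ε for s = aabb with p = 2
violates the constraint: |xy| ≤ p

|xy| = |aabb| = 4 > 2 = p. The decomposition puts too many characters in xy.

Pumping lemma constraints:
1. xyz = s (decomposition is valid)
2. |xy| ≤ p
3. |y| > 0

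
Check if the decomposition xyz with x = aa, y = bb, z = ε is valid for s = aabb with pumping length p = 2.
Violated: |xy| ≤ p

The decomposition x = aa, y = bb, z = ε for s = aabb with p = 2
violates the constraint: |xy| ≤ p

|xy| = |aabb| = 4 > 2 = p. The decomposition puts too many characters in xy.

Pumping lemma constraints:
1. xyz = s (decomposition is valid)
2. |xy| ≤ p
3. |y| > 0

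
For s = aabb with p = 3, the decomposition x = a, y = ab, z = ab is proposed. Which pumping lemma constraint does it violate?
Violated: xyz = s

The decomposition x = a, y = ab, z = ab for s = aabb with p = 3
violates the constraint: xyz = s

xyz = 'a' + 'ab' + 'ab' = 'aabab' ≠ 'aabb' = s. The decomposition doesn't reconstruct s.

Pumping lemma constraints:
1. xyz = s (decomposition is valid)
2. |xy| ≤ p
3. |y| > 0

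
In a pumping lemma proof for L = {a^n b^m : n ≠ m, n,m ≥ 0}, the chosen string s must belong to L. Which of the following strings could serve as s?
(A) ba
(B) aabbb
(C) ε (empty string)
(B) aabbb

The pumping lemma is applied to a string s that lies in L, so first check membership of each option:
- (A) ba has an a after a b, so it is not of the form a^n b^m and is not in L ✗
- (B) aabbb = a^2 b^3 with 2 ≠ 3, so it is in L ✓
- (C) ε = a^0 b^0 has n = m = 0, so it is not in L ✗

Only (B) aabbb is in L, so it is the only candidate that could play the role of s.
(In a complete proof one picks s in terms of the pumping length p so that |s| ≥ p is guaranteed; a fixed string like aabbb illustrates the shape of such an s.)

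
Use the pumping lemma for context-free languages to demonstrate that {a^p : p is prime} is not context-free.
Assume for contradiction that L is context-free, and let p ≥ 1 be the pumping length given by the pumping lemma for CFLs.
Choose a prime q with q ≥ p and let s = a^q. Then s ∈ L and |s| = q ≥ p.
By the CFL pumping lemma, s = uvxyz for some u, v, x, y, z with |vxy| ≤ p, |vy| ≥ 1, and uv^i xy^i z ∈ L for every i ≥ 0.
All symbols are a's, so only lengths matter: let k = |vy|, with 1 ≤ k ≤ p. Then |uv^i xy^i z| = q + (i − 1)k.

Take i = q + 1: the length is q + qk = q(k + 1).
Both factors satisfy q ≥ 2 and k + 1 ≥ 2, so q(k + 1) is composite and uv^(q+1) xy^(q+1) z ∉ L.

This contradicts the CFL pumping lemma, which requires uv^i xy^i z ∈ L for all i ≥ 0.
Hence L = {a^p : p is prime} is not context-free. ∎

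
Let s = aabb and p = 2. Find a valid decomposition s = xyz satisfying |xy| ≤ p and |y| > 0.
x = '', y = 'a', z = 'abb'

For s = aabb and p = 2, one valid decomposition is:
- x = '' (length 0)
- y = 'a' (length 1)
- z = 'abb' (length 3)

Verification:
- xyz = '' + 'a' + 'abb' = aabb ✓
- |xy| = 1 ≤ 2 ✓
- |y| = 1 > 0 ✓

All pumping lemma constraints are satisfied.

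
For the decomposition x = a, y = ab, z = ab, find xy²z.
aababab

Given x = 'a', y = 'ab', z = 'ab' and i = 2:

xy^2z = x + y·y·...·y (2 times) + z
       = 'a' + 'ab'^2 + 'ab'
       = 'a' + 'abab' + 'ab'
       = 'aababab'

The pumped string is 'aababab' with length 7.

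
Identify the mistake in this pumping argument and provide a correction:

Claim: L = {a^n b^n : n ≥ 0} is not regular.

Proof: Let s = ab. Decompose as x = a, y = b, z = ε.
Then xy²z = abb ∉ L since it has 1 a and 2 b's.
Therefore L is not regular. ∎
Error: The string s = ab might be shorter than the pumping length p.

Correction: Choose s = a^p b^p to ensure |s| ≥ p. Also, the decomposition is wrong: with |xy| ≤ p, y cannot include b's when s starts with p a's.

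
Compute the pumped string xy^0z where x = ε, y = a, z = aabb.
aabb

Given x = '', y = 'a', z = 'aabb' and i = 0:

xy^0z = x + y·y·...·y (0 times) + z
       = '' + 'a'^0 + 'aabb'
       = '' + '' + 'aabb'
       = 'aabb'

The pumped string is 'aabb' with length 4.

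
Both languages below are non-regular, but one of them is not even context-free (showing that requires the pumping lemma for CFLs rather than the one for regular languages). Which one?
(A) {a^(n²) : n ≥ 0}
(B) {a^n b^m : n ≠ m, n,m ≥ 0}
(A) {a^(n²) : n ≥ 0}

(A) {a^(n²) : n ≥ 0} requires the CFL pumping lemma.

- {a^n b^m : n ≠ m, n,m ≥ 0} is context-free (but not regular)
  • Can be shown non-regular with the regular pumping lemma
  • After pumping a's, we can make n = m

- {a^(n²) : n ≥ 0} is NOT context-free
  • Requires the CFL pumping lemma to prove
  • Gaps between squares grow unboundedly

The CFL pumping lemma is "stronger" in that it can prove non-membership
in the larger class of context-free languages.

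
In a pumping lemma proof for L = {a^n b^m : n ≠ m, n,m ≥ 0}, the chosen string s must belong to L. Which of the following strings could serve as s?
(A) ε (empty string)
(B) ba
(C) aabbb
(C) aabbb

The pumping lemma is applied to a string s that lies in L, so first check membership of each option:
- (A) ε = a^0 b^0 has n = m = 0, so it is not in L ✗
- (B) ba has an a after a b, so it is not of the form a^n b^m and is not in L ✗
- (C) aabbb = a^2 b^3 with 2 ≠ 3, so it is in L ✓

Only (C) aabbb is in L, so it is the only candidate that could play the role of s.
(In a complete proof one picks s in terms of the pumping length p so that |s| ≥ p is guaranteed; a fixed string like aabbb illustrates the shape of such an s.)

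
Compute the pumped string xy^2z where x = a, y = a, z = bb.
aaabb

Given x = 'a', y = 'a', z = 'bb' and i = 2:

xy^2z = x + y·y·...·y (2 times) + z
       = 'a' + 'a'^2 + 'bb'
       = 'a' + 'aa' + 'bb'
       = 'aaabb'

The pumped string is 'aaabb' with length 5.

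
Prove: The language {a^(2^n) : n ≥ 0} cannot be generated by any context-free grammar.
Assume for contradiction that L is context-free, and let p ≥ 1 be the pumping length given by the pumping lemma for CFLs.
Choose s = a^(2^p). Then s ∈ L and |s| = 2^p ≥ p.
By the CFL pumping lemma, s = uvxyz for some u, v, x, y, z with |vxy| ≤ p, |vy| ≥ 1, and uv^i xy^i z ∈ L for every i ≥ 0.
All symbols are a's, so only lengths matter: let k = |vy|, with 1 ≤ k ≤ |vxy| ≤ p < 2^p.

Take i = 2: |uv²xy²z| = 2^p + k, and 2^p < 2^p + k < 2^p + 2^p = 2^(p+1).
So the length lies strictly between consecutive powers of two and is not a power of 2; uv²xy²z ∉ L.

This contradicts the CFL pumping lemma, which requires uv^i xy^i z ∈ L for all i ≥ 0.
Hence L = {a^(2^n) : n ≥ 0} is not context-free. ∎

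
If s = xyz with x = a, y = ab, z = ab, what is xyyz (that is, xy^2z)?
aababab

Given x = 'a', y = 'ab', z = 'ab' and i = 2:

xy^2z = x + y·y·...·y (2 times) + z
       = 'a' + 'ab'^2 + 'ab'
       = 'a' + 'abab' + 'ab'
       = 'aababab'

The pumped string is 'aababab' with length 7.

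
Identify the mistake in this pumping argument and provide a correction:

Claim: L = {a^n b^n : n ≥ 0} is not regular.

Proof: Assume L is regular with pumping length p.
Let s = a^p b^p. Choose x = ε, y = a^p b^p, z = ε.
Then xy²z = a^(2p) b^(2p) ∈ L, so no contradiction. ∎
Error: The decomposition violates |xy| ≤ p. With y = a^p b^p, |xy| = |y| = 2p > p. (The proof also miscomputes xy²z, which would be a^p b^p a^p b^p rather than a^(2p) b^(2p), and it wrongly treats one harmless decomposition as settling the matter — the prover does not get to choose the decomposition.)

Correction: The pumping lemma requires |xy| ≤ p, and the argument must handle every decomposition satisfying |xy| ≤ p, |y| ≥ 1. Since s starts with p a's, any such y consists only of a's, say y = a^k with k ≥ 1. Then xy²z = a^(p+k) b^p has unequal numbers of a's and b's, so xy²z ∉ L — the required contradiction.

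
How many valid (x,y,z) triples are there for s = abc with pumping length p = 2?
3

For s = 'abc' with pumping length p = 2:

Constraints: |xy| ≤ 2, |y| > 0

Valid decompositions (|xy| ≤ p, |y| ≥ 1):
  • x='', y='a', z='bc'
  • x='a', y='b', z='c'
  • x='', y='ab', z='c'

Total count: 3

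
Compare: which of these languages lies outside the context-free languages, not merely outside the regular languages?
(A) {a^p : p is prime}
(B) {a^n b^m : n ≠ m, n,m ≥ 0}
(A) {a^p : p is prime}

(A) {a^p : p is prime} requires the CFL pumping lemma.

- {a^n b^m : n ≠ m, n,m ≥ 0} is context-free (but not regular)
  • Can be shown non-regular with the regular pumping lemma
  • After pumping a's, we can make n = m

- {a^p : p is prime} is NOT context-free
  • Requires the CFL pumping lemma to prove
  • The CFL pumping lemma also fails because prime gaps are unbounded

The CFL pumping lemma is "stronger" in that it can prove non-membership
in the larger class of context-free languages.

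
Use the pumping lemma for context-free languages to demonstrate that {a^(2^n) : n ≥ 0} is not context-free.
Assume for contradiction that L is context-free, and let p ≥ 1 be the pumping length given by the pumping lemma for CFLs.
Choose s = a^(2^p). Then s ∈ L and |s| = 2^p ≥ p.
By the CFL pumping lemma, s = uvxyz for some u, v, x, y, z with |vxy| ≤ p, |vy| ≥ 1, and uv^i xy^i z ∈ L for every i ≥ 0.
All symbols are a's, so only lengths matter: let k = |vy|, with 1 ≤ k ≤ |vxy| ≤ p < 2^p.

Take i = 2: |uv²xy²z| = 2^p + k, and 2^p < 2^p + k < 2^p + 2^p = 2^(p+1).
So the length lies strictly between consecutive powers of two and is not a power of 2; uv²xy²z ∉ L.

This contradicts the CFL pumping lemma, which requires uv^i xy^i z ∈ L for all i ≥ 0.
Hence L = {a^(2^n) : n ≥ 0} is not context-free. ∎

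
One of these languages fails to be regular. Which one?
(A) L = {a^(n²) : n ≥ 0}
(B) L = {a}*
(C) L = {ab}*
(A) {a^(n²) : n ≥ 0}

(A) L = {a^(n²) : n ≥ 0} is NOT regular.

The pumping lemma can be used to prove this:
After pumping, length is no longer a perfect square

The other languages are regular because they can be recognized by finite automata.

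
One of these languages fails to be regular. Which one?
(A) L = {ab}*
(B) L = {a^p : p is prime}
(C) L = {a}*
(B) {a^p : p is prime}

(B) L = {a^p : p is prime} is NOT regular.

The pumping lemma can be used to prove this:
After pumping, the length becomes composite

The other languages are regular because they can be recognized by finite automata.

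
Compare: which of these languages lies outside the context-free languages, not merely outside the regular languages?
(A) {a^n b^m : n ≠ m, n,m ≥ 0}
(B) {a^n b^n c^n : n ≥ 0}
(B) {a^n b^n c^n : n ≥ 0}

(B) {a^n b^n c^n : n ≥ 0} requires the CFL pumping lemma.

- {a^n b^m : n ≠ m, n,m ≥ 0} is context-free (but not regular)
  • Can be shown non-regular with the regular pumping lemma
  • After pumping a's, we can make n = m

- {a^n b^n c^n : n ≥ 0} is NOT context-free
  • Requires the CFL pumping lemma to prove
  • Cannot maintain three equal counts simultaneously

The CFL pumping lemma is "stronger" in that it can prove non-membership
in the larger class of context-free languages.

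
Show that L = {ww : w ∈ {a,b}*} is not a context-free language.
Assume for contradiction that L is context-free, and let p ≥ 1 be the pumping length given by the pumping lemma for CFLs.
Choose s = a^p b^p a^p b^p. Then s ∈ L (take w = a^p b^p) and |s| = 4p ≥ p.
By the CFL pumping lemma, s = uvxyz for some u, v, x, y, z with |vxy| ≤ p, |vy| ≥ 1, and uv^i xy^i z ∈ L for every i ≥ 0.

Write s as four blocks A₁ B₁ A₂ B₂ with A₁ = A₂ = a^p and B₁ = B₂ = b^p. Since |vxy| ≤ p, the window vxy lies inside at most two adjacent blocks. Take i = 0 and let t = uxz, so |t| = 4p − |vy| with 1 ≤ |vy| ≤ p. If |t| is odd, t ∉ L immediately, so assume |vy| is even (hence |vy| ≥ 2) and |t|/2 = 2p − |vy|/2, which satisfies p ≤ |t|/2 ≤ 2p − 1.

Case 1 (vxy inside A₁B₁): t = a^(p−j) b^(p−l) a^p b^p with j + l = |vy|. The second half of t has length < 2p, so it is a suffix of the trailing a^p b^p and ends in b; the first half is a^(p−j) b^(p−l) a^((j+l)/2), which ends in a because (j+l)/2 ≥ 1. The halves differ, so t ∉ L.

Case 2 (vxy inside B₁A₂, straddling the middle): t = a^p b^(p−j) a^(p−l) b^p with j + l = |vy|. If t = ww, then w is a prefix of t of length ≥ p, so w begins with a^p; and w is a suffix of t of length ≥ p, so w ends with b^p. That forces |w| ≥ 2p, contradicting |w| = |t|/2 ≤ 2p − 1. So t ∉ L.

Case 3 (vxy inside A₂B₂): t = a^p b^p a^(p−j) b^(p−l) with j + l = |vy|. The first half of t is a prefix of a^p b^p, so it begins with a; the second half is b^((j+l)/2) a^(p−j) b^(p−l), which begins with b. The halves differ, so t ∉ L.

In every case uv⁰xy⁰z = uxz ∉ L.

This contradicts the CFL pumping lemma, which requires uv^i xy^i z ∈ L for all i ≥ 0.
Hence L = {ww : w ∈ {a,b}*} is not context-free. ∎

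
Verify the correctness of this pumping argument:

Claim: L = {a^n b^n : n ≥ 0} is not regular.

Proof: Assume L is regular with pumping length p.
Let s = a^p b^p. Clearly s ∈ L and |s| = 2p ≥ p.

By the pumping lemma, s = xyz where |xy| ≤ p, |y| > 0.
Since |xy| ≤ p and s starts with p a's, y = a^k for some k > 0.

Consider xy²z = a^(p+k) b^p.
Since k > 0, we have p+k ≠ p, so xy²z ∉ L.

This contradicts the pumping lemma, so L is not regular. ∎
The proof is correct.

This proof is valid because:
1. The string s = a^p b^p is correctly in L
2. The decomposition analysis is correct: y must consist only of a's
3. The contradiction is valid: pumping increases a's but not b's
4. The conclusion follows logically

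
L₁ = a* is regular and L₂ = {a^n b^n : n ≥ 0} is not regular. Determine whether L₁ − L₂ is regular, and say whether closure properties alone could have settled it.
Yes — L₁ − L₂ is regular.

The only string of a* that lies in {a^n b^n} is ε, so L₁ − L₂ = a* − {ε} = a⁺ = aa*, which is regular.

Note that the bare facts "L₁ regular, L₂ non-regular" do not settle the question by themselves: the closure of regular languages under ∪, ∩, complement and difference applies only when BOTH operands are regular. With a non-regular operand the result can come out regular or non-regular depending on the specific languages, so one has to work out L₁ − L₂ for this particular pair, as above.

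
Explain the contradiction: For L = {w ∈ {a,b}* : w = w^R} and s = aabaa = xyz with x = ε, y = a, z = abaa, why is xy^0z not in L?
xy⁰z = abaa ∉ L

Pumping with i = 0 replaces y = a by y⁰ = ε:
- Original: s = xyz = aabaa; aabaa reversed is aabaa, the same string, so it is a palindrome and is in L
- Pumped: xy⁰z = ε · ε · abaa = abaa
- abaa reversed is aaba ≠ abaa, so it is not a palindrome and is not in L

The pumping lemma would require xy⁰z ∈ L, so this decomposition yields a contradiction.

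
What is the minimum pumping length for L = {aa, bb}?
p = 3

For a finite language L, the pumping lemma holds vacuously if p > max|s| for s ∈ L.

The longest string in L = {aa, bb} has length 2.
If p = 3, then no string s ∈ L has |s| ≥ p, so the condition is vacuously true.

The minimum pumping length is p = 3.

Why no smaller p works: for any p ≤ 2, the longest string s ∈ L has |s| = 2 ≥ p, so it would
have to be pumpable; but pumping up (i = 2, 3, ...) produces ever longer strings, which cannot all lie in the
finite language L. So the pumping property fails for every p ≤ 2.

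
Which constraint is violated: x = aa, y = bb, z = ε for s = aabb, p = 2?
Violated: |xy| ≤ p

The decomposition x = aa, y = bb, z = ε for s = aabb with p = 2
violates the constraint: |xy| ≤ p

|xy| = |aabb| = 4 > 2 = p. The decomposition puts too many characters in xy.

Pumping lemma constraints:
1. xyz = s (decomposition is valid)
2. |xy| ≤ p
3. |y| > 0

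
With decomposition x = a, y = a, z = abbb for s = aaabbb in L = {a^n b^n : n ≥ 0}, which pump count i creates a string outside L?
i = 3

xy³z = a · aaa · abbb = aaaaabbb; aaaaabbb has 5 a's and 3 b's; 5 ≠ 3, so it is not in L.
(Other choices also work, e.g. i = 0, 2; only i = 1 is guaranteed to stay in L since xy¹z = s.)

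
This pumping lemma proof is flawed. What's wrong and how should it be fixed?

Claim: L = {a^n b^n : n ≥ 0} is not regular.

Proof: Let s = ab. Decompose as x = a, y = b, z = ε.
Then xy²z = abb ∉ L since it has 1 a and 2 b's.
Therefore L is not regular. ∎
Error: The string s = ab might be shorter than the pumping length p.

Correction: Choose s = a^p b^p to ensure |s| ≥ p. Also, the decomposition is wrong: with |xy| ≤ p, y cannot include b's when s starts with p a's.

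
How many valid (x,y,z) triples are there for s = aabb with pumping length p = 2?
3

For s = 'aabb' with pumping length p = 2:

Constraints: |xy| ≤ 2, |y| > 0

Valid decompositions (|xy| ≤ p, |y| ≥ 1):
  • x='', y='a', z='abb'
  • x='a', y='a', z='bb'
  • x='', y='aa', z='bb'

Total count: 3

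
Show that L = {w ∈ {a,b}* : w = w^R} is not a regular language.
Assume for contradiction that L is regular, and let p ≥ 1 be the pumping length given by the pumping lemma.
Choose s = a^p b a^p. Then s ∈ L (it reads the same in both directions) and |s| = 2p + 1 ≥ p.
By the pumping lemma, s = xyz for some x, y, z with |xy| ≤ p, |y| ≥ 1, and xy^i z ∈ L for every i ≥ 0.
Since |xy| ≤ p and the first p symbols of s are all a's, y = a^k for some k with 1 ≤ k ≤ p.

Take i = 0: xy⁰z = a^(p − k) b a^p.
Its reversal is a^p b a^(p − k). These differ because the block of a's before the unique b has length p − k in one and p in the other, and p − k ≠ p since k ≥ 1. So xy⁰z is not a palindrome, i.e. xy⁰z ∉ L.

This contradicts the pumping lemma, which requires xy^i z ∈ L for all i ≥ 0.
Hence L = {w ∈ {a,b}* : w = w^R} is not regular. ∎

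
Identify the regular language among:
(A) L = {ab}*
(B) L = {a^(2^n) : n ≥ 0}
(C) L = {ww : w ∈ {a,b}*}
(A) {ab}*

(A) L = {ab}* is regular.

This can be recognized by a finite automaton (DFA/NFA).
Regular expressions like {ab}* define regular languages.

The other choices are not regular:
- {a^(2^n) : n ≥ 0}: After pumping, length is no longer a power of 2
- {ww : w ∈ {a,b}*}: After pumping, the two halves no longer match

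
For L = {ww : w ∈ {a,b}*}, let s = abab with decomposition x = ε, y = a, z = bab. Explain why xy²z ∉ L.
xy²z = aabab ∉ L

Pumping with i = 2 replaces y = a by y² = aa:
- Original: s = xyz = abab; abab splits into halves ab · ab, which are equal, so it is in L (w = ab)
- Pumped: xy²z = ε · aa · bab = aabab
- aabab has odd length 5, so it cannot be written as ww and is not in L

The pumping lemma would require xy²z ∈ L, so this decomposition yields a contradiction.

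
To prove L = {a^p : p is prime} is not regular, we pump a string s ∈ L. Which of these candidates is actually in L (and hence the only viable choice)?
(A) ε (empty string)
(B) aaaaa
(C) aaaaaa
(B) aaaaa

The pumping lemma is applied to a string s that lies in L, so first check membership of each option:
- (A) ε has length 0, which is not prime, so it is not in L ✗
- (B) aaaaa has length 5, which is prime, so it is in L ✓
- (C) aaaaaa has length 6 = 2 × 3, which is not prime, so it is not in L ✗

Only (B) aaaaa is in L, so it is the only candidate that could play the role of s.
(In a complete proof one picks s in terms of the pumping length p so that |s| ≥ p is guaranteed; a fixed string like aaaaa illustrates the shape of such an s.)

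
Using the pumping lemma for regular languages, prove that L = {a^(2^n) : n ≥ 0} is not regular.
Assume for contradiction that L is regular, and let p ≥ 1 be the pumping length given by the pumping lemma.
Choose s = a^(2^p). Then s ∈ L and |s| = 2^p ≥ p.
By the pumping lemma, s = xyz for some x, y, z with |xy| ≤ p, |y| ≥ 1, and xy^i z ∈ L for every i ≥ 0.
Here y = a^k for some k with 1 ≤ k ≤ |xy| ≤ p, and p < 2^p.

Take i = 2: |xy²z| = 2^p + k.
Now 2^p < 2^p + k ≤ 2^p + p < 2^p + 2^p = 2^(p+1).
So |xy²z| lies strictly between the consecutive powers of two 2^p and 2^(p+1), hence is not a power of 2, and xy²z ∉ L.

This contradicts the pumping lemma, which requires xy^i z ∈ L for all i ≥ 0.
Hence L = {a^(2^n) : n ≥ 0} is not regular. ∎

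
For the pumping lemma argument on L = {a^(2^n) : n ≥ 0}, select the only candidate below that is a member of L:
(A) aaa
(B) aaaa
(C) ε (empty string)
(B) aaaa

The pumping lemma is applied to a string s that lies in L, so first check membership of each option:
- (A) aaa has length 3, strictly between 2^1 = 2 and 2^2 = 4, so it is not in L ✗
- (B) aaaa has length 4 = 2^2, so it is in L ✓
- (C) ε has length 0, which is not a power of 2, so it is not in L ✗

Only (B) aaaa is in L, so it is the only candidate that could play the role of s.
(In a complete proof one picks s in terms of the pumping length p so that |s| ≥ p is guaranteed; a fixed string like aaaa illustrates the shape of such an s.)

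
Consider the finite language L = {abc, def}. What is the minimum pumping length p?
p = 4

For a finite language L, the pumping lemma holds vacuously if p > max|s| for s ∈ L.

The longest string in L = {abc, def} has length 3.
If p = 4, then no string s ∈ L has |s| ≥ p, so the condition is vacuously true.

The minimum pumping length is p = 4.

Why no smaller p works: for any p ≤ 3, the longest string s ∈ L has |s| = 3 ≥ p, so it would
have to be pumpable; but pumping up (i = 2, 3, ...) produces ever longer strings, which cannot all lie in the
finite language L. So the pumping property fails for every p ≤ 3.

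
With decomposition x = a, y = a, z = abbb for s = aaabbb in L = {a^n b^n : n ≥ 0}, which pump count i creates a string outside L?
i = 2

xy²z = a · aa · abbb = aaaabbb; aaaabbb has 4 a's and 3 b's; 4 ≠ 3, so it is not in L.
(Other choices also work, e.g. i = 0, 3; only i = 1 is guaranteed to stay in L since xy¹z = s.)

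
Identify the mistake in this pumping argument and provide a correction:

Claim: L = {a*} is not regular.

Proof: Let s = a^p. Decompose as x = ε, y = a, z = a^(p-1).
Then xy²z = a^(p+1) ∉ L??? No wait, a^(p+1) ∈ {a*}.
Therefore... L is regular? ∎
Error: The proof attempts to show a*  is not regular, but a* IS regular!

Correction: a* is a regular language (recognized by a simple DFA with one accepting state and self-loop on 'a'). The pumping lemma can only prove non-regularity, not regularity. For regular languages, pumping always works.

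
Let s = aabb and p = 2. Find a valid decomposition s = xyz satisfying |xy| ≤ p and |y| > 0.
x = '', y = 'aa', z = 'bb'

For s = aabb and p = 2, one valid decomposition is:
- x = '' (length 0)
- y = 'aa' (length 2)
- z = 'bb' (length 2)

Verification:
- xyz = '' + 'aa' + 'bb' = aabb ✓
- |xy| = 2 ≤ 2 ✓
- |y| = 2 > 0 ✓

All pumping lemma constraints are satisfied.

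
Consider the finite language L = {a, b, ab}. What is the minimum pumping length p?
p = 3

For a finite language L, the pumping lemma holds vacuously if p > max|s| for s ∈ L.

The longest string in L = {a, b, ab} has length 2.
If p = 3, then no string s ∈ L has |s| ≥ p, so the condition is vacuously true.

The minimum pumping length is p = 3.

Why no smaller p works: for any p ≤ 2, the longest string s ∈ L has |s| = 2 ≥ p, so it would
have to be pumpable; but pumping up (i = 2, 3, ...) produces ever longer strings, which cannot all lie in the
finite language L. So the pumping property fails for every p ≤ 2.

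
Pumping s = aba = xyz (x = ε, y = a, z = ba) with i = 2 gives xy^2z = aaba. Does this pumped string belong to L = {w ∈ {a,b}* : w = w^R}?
No

xy²z = ε · aa · ba = aaba.
aaba reversed is abaa ≠ aaba, so it is not a palindrome and is not in L.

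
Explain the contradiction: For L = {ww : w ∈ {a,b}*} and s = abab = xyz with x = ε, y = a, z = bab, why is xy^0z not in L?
xy⁰z = bab ∉ L

Pumping with i = 0 replaces y = a by y⁰ = ε:
- Original: s = xyz = abab; abab splits into halves ab · ab, which are equal, so it is in L (w = ab)
- Pumped: xy⁰z = ε · ε · bab = bab
- bab has odd length 3, so it cannot be written as ww and is not in L

The pumping lemma would require xy⁰z ∈ L, so this decomposition yields a contradiction.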